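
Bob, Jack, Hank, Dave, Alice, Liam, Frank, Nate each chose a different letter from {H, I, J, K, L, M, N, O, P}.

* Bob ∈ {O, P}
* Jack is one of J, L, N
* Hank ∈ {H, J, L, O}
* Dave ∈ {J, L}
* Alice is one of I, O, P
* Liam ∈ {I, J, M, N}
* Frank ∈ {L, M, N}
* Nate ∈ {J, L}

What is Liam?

I

Among the 8 variables, H fits only Hank (and all 8 values in {H, I, J, L, M, N, O, P} must be used), so Hank = H.
The 2 variables Dave and Nate are confined to {J, L}, which locks those values in; drop them from Jack, Liam, Frank.
Jack's domain is down to {N}, so Jack = N. Eliminate N elsewhere: Liam, Frank.
Frank has just one choice, so Frank = M. So Liam can't be M.
So Liam = I.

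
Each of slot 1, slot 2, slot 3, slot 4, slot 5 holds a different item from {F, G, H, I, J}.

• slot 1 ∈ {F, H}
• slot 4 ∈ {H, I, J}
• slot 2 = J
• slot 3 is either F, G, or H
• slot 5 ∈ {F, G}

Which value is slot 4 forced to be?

slot 2's domain is down to {J}, so slot 2 = J. Strike J from slot 4.
The 4 still-open variables draw from only 4 values {F, G, H, I}, so each is used; only slot 4 can be I, hence slot 4 = I.

I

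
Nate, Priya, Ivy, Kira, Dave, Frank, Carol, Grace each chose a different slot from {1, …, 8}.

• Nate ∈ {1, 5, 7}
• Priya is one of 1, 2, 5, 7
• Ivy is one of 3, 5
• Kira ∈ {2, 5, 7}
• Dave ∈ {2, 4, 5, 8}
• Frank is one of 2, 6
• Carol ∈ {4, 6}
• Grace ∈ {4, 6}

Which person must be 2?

Among the 8 variables, 3 fits only Ivy (and all 8 values in {1, 2, 3, 4, 5, 6, 7, 8} must be used), so Ivy = 3.
Among the 7 still-open variables, 8 fits only Dave (and all 7 values in {1, 2, 4, 5, 6, 7, 8} must be used), so Dave = 8.
Carol and Grace between them cover only {4, 6} — a naked pair. Remove those values from Frank.
So 2 goes to Frank.

Frank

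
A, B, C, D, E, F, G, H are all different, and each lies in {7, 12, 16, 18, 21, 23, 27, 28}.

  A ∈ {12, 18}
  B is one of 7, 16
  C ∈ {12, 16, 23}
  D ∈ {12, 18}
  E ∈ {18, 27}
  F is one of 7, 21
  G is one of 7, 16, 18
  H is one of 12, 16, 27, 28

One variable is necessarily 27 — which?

E

The 8 variables draw from only 8 values {7, 12, 16, 18, 21, 23, 27, 28}, so each is used; only F can be 21, hence F = 21.
The 7 still-open variables together cover exactly {7, 12, 16, 18, 23, 27, 28} — 7 values for 7 variables — and 23 appears only in C's list, so C = 23.
The 6 still-open variables together cover exactly {7, 12, 16, 18, 27, 28} — 6 values for 6 variables — and 28 appears only in H's list, so H = 28.
Among the 5 still-open variables, 27 fits only E (and all 5 values in {7, 12, 16, 18, 27} must be used), so E = 27.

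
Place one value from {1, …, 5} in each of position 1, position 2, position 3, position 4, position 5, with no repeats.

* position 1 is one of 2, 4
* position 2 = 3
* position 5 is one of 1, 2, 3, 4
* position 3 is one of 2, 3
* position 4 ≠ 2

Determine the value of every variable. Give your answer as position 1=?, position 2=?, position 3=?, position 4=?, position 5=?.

position 1=4, position 2=3, position 3=2, position 4=5, position 5=1

position 2 has just one choice, so position 2 = 3. Strike 3 from position 3, position 4, position 5.
position 3's domain is down to {2}, so position 3 = 2. Remove 2 from position 1, position 5.
position 1's domain is down to {4}, so position 1 = 4. Strike 4 from position 4, position 5.
position 5 must be 1 (only option left). Eliminate 1 elsewhere: position 4.
That leaves position 4 = 5.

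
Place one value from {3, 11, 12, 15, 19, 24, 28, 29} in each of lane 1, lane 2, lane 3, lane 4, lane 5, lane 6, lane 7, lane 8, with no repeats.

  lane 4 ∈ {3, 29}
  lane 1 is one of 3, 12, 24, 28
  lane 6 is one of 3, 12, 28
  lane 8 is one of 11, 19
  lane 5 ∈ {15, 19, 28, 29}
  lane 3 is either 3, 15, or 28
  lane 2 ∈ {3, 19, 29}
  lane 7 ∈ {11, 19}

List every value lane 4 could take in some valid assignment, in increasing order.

The 8 variables together cover exactly {3, 11, 12, 15, 19, 24, 28, 29} — 8 values for 8 variables — and 24 appears only in lane 1's list, so lane 1 = 24.
Among the 7 still-open variables, 12 fits only lane 6 (and all 7 values in {3, 11, 12, 15, 19, 28, 29} must be used), so lane 6 = 12.
The 2 variables lane 7 and lane 8 are confined to {11, 19}, which locks those values in; drop them from lane 2, lane 5.
lane 2 and lane 4 between them cover only {3, 29} — a naked pair. Remove those values from lane 3, lane 5.
No further eliminations apply; lane 4 can still be any of 3, 29.

3, 29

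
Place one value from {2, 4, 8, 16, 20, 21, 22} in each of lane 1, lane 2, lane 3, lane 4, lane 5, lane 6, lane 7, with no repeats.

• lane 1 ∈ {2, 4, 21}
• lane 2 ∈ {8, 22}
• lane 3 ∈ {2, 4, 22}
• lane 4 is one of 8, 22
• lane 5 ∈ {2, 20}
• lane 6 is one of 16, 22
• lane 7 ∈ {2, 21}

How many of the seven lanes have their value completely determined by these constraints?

2

Among the 7 variables, 16 fits only lane 6 (and all 7 values in {2, 4, 8, 16, 20, 21, 22} must be used), so lane 6 = 16.
Among the 6 still-open variables, 20 fits only lane 5 (and all 6 values in {2, 4, 8, 20, 21, 22} must be used), so lane 5 = 20.
lane 2 and lane 4 share exactly the 2 values {8, 22}; by pigeonhole those values go to them, so strike 8, 22 from lane 3.
Determined: lane 5=20, lane 6=16. The other lanes each still have more than one consistent value. That makes 2.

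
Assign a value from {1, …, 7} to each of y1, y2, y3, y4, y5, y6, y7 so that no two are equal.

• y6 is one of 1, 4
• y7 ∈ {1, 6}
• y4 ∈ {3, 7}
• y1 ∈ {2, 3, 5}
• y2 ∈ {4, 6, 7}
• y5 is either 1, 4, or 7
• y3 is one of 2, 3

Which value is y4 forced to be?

3

The 7 variables together cover exactly {1, 2, 3, 4, 5, 6, 7} — 7 values for 7 variables — and 5 appears only in y1's list, so y1 = 5.
The 6 still-open variables together cover exactly {1, 2, 3, 4, 6, 7} — 6 values for 6 variables — and 2 appears only in y3's list, so y3 = 2.
The 5 still-open variables together cover exactly {1, 3, 4, 6, 7} — 5 values for 5 variables — and 3 appears only in y4's list, so y4 = 3.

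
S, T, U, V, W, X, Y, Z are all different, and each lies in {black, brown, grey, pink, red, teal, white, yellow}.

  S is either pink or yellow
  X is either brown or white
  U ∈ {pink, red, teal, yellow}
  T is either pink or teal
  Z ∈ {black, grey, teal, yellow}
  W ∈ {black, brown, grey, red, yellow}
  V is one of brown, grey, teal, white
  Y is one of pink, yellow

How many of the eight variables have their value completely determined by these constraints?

The 2 variables S and Y are confined to {pink, yellow}, which locks those values in; drop them from T, U, W, Z.
T has just one choice, so T = teal. Eliminate teal elsewhere: U, V, Z.
U has just one choice, so U = red. So W can't be red.
Determined: T=teal, U=red. The other variables each still have more than one consistent value. That makes 2.

2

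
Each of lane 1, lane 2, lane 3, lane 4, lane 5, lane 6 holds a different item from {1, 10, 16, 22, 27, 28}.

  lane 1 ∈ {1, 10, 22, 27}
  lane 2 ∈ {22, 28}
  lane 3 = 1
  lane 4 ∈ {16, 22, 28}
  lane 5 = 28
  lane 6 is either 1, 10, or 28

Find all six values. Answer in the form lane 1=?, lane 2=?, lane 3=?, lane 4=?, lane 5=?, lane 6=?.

lane 1=27, lane 2=22, lane 3=1, lane 4=16, lane 5=28, lane 6=10

lane 3 must be 1 (only option left). So lane 1, lane 6 can't be 1.
lane 5 has just one choice, so lane 5 = 28. So lane 2, lane 4, lane 6 can't be 28.
lane 6 must be 10 (only option left). Remove 10 from lane 1.
That leaves lane 2 = 22. So lane 1, lane 4 can't be 22.
That leaves lane 4 = 16.
lane 1 has just one choice, so lane 1 = 27.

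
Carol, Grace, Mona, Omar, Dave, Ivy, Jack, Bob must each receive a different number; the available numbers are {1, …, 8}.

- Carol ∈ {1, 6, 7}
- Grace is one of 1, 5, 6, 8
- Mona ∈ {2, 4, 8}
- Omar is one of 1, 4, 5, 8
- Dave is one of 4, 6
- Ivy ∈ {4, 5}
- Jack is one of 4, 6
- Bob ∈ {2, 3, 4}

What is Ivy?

5

Among the 8 variables, 3 fits only Bob (and all 8 values in {1, 2, 3, 4, 5, 6, 7, 8} must be used), so Bob = 3.
The 7 still-open variables draw from only 7 values {1, 2, 4, 5, 6, 7, 8}, so each is used; only Mona can be 2, hence Mona = 2.
The 6 still-open variables draw from only 6 values {1, 4, 5, 6, 7, 8}, so each is used; only Carol can be 7, hence Carol = 7.
Dave and Jack between them cover only {4, 6} — a naked pair. Remove those values from Grace, Omar, Ivy.
So Ivy = 5.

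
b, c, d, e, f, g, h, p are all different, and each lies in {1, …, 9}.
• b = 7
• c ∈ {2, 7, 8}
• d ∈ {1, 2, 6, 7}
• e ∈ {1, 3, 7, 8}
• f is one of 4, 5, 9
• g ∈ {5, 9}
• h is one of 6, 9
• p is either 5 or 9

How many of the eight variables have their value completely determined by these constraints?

b must be 7 (only option left). Eliminate 7 elsewhere: c, d, e.
g and p between them cover only {5, 9} — a naked pair. Remove those values from f, h.
That leaves f = 4.
h's domain is down to {6}, so h = 6. Strike 6 from d.
Determined: b=7, f=4, h=6. The other variables each still have more than one consistent value. That makes 3.

3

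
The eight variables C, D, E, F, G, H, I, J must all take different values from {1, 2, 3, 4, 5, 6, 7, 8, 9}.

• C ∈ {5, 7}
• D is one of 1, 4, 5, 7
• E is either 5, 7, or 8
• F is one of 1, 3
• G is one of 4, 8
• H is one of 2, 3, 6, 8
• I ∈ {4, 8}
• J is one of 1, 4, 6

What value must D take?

1

Among the 8 variables, 2 fits only H (and all 8 values in {1, 2, 3, 4, 5, 6, 7, 8} must be used), so H = 2.
Among the 7 still-open variables, 3 fits only F (and all 7 values in {1, 3, 4, 5, 6, 7, 8} must be used), so F = 3.
Among the 6 still-open variables, 6 fits only J (and all 6 values in {1, 4, 5, 6, 7, 8} must be used), so J = 6.
Among the 5 still-open variables, 1 fits only D (and all 5 values in {1, 4, 5, 7, 8} must be used), so D = 1.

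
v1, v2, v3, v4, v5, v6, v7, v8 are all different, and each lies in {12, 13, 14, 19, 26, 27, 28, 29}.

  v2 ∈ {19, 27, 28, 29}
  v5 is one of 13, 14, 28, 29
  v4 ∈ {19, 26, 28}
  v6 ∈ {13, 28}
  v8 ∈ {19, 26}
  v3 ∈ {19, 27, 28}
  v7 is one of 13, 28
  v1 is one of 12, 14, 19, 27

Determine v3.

27

Among the 8 variables, 12 fits only v1 (and all 8 values in {12, 13, 14, 19, 26, 27, 28, 29} must be used), so v1 = 12.
The 7 still-open variables draw from only 7 values {13, 14, 19, 26, 27, 28, 29}, so each is used; only v5 can be 14, hence v5 = 14.
Among the 6 still-open variables, 29 fits only v2 (and all 6 values in {13, 19, 26, 27, 28, 29} must be used), so v2 = 29.
The 5 still-open variables draw from only 5 values {13, 19, 26, 27, 28}, so each is used; only v3 can be 27, hence v3 = 27.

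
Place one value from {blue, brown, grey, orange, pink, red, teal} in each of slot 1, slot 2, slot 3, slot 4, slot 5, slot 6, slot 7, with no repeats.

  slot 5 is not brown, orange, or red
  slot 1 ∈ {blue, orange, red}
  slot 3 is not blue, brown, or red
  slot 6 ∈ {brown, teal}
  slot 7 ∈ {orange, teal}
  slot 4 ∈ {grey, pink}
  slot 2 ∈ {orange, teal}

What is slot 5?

Among the 7 variables, brown fits only slot 6 (and all 7 values in {blue, brown, grey, orange, pink, red, teal} must be used), so slot 6 = brown.
The 6 still-open variables draw from only 6 values {blue, grey, orange, pink, red, teal}, so each is used; only slot 1 can be red, hence slot 1 = red.
The 5 still-open variables together cover exactly {blue, grey, orange, pink, teal} — 5 values for 5 variables — and blue appears only in slot 5's list, so slot 5 = blue.

blue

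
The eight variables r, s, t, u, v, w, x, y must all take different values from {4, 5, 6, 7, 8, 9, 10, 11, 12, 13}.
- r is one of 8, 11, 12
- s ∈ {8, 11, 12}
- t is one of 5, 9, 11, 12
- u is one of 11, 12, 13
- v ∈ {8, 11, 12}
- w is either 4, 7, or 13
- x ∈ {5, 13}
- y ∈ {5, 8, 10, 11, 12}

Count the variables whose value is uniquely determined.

r, s, v share exactly the 3 values {8, 11, 12}; by pigeonhole those values go to them, so strike 8, 11, 12 from t, u, y.
That leaves u = 13. So w, x can't be 13.
x must be 5 (only option left). Eliminate 5 elsewhere: t, y.
y's domain is down to {10}, so y = 10.
t has just one choice, so t = 9.
Determined: t=9, u=13, x=5, y=10. The other variables each still have more than one consistent value. That makes 4.

4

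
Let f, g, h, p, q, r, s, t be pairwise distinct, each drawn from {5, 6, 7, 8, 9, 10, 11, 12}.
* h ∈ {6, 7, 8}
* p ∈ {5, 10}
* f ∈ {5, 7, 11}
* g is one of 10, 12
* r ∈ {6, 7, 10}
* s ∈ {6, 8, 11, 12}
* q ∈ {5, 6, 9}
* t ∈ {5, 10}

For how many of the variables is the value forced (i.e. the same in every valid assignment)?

2

The 8 variables together cover exactly {5, 6, 7, 8, 9, 10, 11, 12} — 8 values for 8 variables — and 9 appears only in q's list, so q = 9.
p and t between them cover only {5, 10} — a naked pair. Remove those values from f, g, r.
g must be 12 (only option left). Remove 12 from s.
Determined: g=12, q=9. The other variables each still have more than one consistent value. That makes 2.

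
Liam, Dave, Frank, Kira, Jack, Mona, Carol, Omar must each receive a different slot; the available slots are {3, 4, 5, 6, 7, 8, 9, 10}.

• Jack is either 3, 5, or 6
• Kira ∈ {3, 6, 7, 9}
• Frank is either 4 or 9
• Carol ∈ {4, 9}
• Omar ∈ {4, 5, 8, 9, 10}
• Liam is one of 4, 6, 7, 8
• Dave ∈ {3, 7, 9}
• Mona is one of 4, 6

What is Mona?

The 8 variables together cover exactly {3, 4, 5, 6, 7, 8, 9, 10} — 8 values for 8 variables — and 10 appears only in Omar's list, so Omar = 10.
The 7 still-open variables together cover exactly {3, 4, 5, 6, 7, 8, 9} — 7 values for 7 variables — and 5 appears only in Jack's list, so Jack = 5.
Among the 6 still-open variables, 8 fits only Liam (and all 6 values in {3, 4, 6, 7, 8, 9} must be used), so Liam = 8.
The 2 variables Frank and Carol are confined to {4, 9}, which locks those values in; drop them from Dave, Kira, Mona.
So Mona = 6.

6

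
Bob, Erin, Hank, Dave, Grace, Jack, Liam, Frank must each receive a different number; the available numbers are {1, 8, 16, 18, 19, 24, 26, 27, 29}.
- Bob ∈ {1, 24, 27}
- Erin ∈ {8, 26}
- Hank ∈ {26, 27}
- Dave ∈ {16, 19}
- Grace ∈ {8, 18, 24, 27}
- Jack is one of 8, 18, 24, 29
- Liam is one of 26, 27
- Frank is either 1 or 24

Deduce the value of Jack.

29

The 2 variables Hank and Liam are confined to {26, 27}, which locks those values in; drop them from Bob, Erin, Grace.
That leaves Erin = 8. Remove 8 from Grace, Jack.
The 2 variables Bob and Frank are confined to {1, 24}, which locks those values in; drop them from Grace, Jack.
That leaves Grace = 18. Eliminate 18 elsewhere: Jack.
So Jack = 29.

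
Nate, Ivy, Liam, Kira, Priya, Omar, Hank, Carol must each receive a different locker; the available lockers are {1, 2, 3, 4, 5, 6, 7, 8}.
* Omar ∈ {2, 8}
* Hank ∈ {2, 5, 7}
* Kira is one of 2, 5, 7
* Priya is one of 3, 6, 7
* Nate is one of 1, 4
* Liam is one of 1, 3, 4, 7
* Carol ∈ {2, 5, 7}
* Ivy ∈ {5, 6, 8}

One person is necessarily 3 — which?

Kira, Hank, Carol share exactly the 3 values {2, 5, 7}; by pigeonhole those values go to them, so strike 2, 5, 7 from Ivy, Liam, Priya, Omar.
Omar must be 8 (only option left). Strike 8 from Ivy.
Ivy's domain is down to {6}, so Ivy = 6. Remove 6 from Priya.
So 3 goes to Priya.

Priya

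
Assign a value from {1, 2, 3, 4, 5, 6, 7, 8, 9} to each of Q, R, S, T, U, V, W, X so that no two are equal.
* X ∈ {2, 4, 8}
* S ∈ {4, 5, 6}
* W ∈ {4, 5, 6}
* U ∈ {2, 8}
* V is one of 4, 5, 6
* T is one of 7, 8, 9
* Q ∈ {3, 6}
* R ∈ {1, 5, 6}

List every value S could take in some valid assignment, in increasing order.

4, 5, 6

S, V, W share exactly the 3 values {4, 5, 6}; by pigeonhole those values go to them, so strike 4, 5, 6 from Q, R, X.
Q's domain is down to {3}, so Q = 3.
That leaves R = 1.
U and X share exactly the 2 values {2, 8}; by pigeonhole those values go to them, so strike 2, 8 from T.
No further eliminations apply; S can still be any of 4, 5, 6.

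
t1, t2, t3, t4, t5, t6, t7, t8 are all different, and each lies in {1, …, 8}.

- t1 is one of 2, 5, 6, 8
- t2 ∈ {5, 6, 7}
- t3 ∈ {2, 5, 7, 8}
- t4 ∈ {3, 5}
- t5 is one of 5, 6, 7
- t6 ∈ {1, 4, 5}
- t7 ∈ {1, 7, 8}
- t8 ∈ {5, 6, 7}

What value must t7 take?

The 8 variables together cover exactly {1, 2, 3, 4, 5, 6, 7, 8} — 8 values for 8 variables — and 3 appears only in t4's list, so t4 = 3.
The 7 still-open variables together cover exactly {1, 2, 4, 5, 6, 7, 8} — 7 values for 7 variables — and 4 appears only in t6's list, so t6 = 4.
The 6 still-open variables draw from only 6 values {1, 2, 5, 6, 7, 8}, so each is used; only t7 can be 1, hence t7 = 1.

1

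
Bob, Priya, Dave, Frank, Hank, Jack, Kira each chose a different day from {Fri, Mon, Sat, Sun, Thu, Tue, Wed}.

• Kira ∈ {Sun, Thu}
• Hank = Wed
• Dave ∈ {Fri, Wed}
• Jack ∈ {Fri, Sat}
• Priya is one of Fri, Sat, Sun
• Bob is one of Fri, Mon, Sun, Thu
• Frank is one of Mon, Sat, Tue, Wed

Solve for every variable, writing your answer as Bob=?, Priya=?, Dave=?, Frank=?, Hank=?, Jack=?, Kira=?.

Hank must be Wed (only option left). Strike Wed from Dave, Frank.
That leaves Dave = Fri. Strike Fri from Bob, Priya, Jack.
Jack has just one choice, so Jack = Sat. Remove Sat from Priya, Frank.
Priya's domain is down to {Sun}, so Priya = Sun. Remove Sun from Bob, Kira.
That leaves Kira = Thu. Remove Thu from Bob.
Bob must be Mon (only option left). Strike Mon from Frank.
Frank must be Tue (only option left).

Bob=Mon, Priya=Sun, Dave=Fri, Frank=Tue, Hank=Wed, Jack=Sat, Kira=Thu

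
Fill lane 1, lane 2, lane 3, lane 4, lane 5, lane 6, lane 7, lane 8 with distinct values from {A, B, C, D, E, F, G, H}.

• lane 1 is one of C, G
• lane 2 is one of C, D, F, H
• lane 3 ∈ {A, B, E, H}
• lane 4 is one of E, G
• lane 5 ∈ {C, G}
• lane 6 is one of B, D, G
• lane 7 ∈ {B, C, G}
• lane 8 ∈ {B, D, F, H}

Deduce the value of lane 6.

D

The 8 variables together cover exactly {A, B, C, D, E, F, G, H} — 8 values for 8 variables — and A appears only in lane 3's list, so lane 3 = A.
The 7 still-open variables together cover exactly {B, C, D, E, F, G, H} — 7 values for 7 variables — and E appears only in lane 4's list, so lane 4 = E.
The 2 variables lane 1 and lane 5 are confined to {C, G}, which locks those values in; drop them from lane 2, lane 6, lane 7.
That leaves lane 7 = B. Remove B from lane 6, lane 8.
So lane 6 = D.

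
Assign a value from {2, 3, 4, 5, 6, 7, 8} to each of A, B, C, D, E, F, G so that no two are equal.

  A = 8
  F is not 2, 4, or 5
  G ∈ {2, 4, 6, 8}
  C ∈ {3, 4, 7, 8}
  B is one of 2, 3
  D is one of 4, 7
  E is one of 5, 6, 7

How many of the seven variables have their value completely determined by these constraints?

2

A has just one choice, so A = 8. So C, F, G can't be 8.
The 6 still-open variables together cover exactly {2, 3, 4, 5, 6, 7} — 6 values for 6 variables — and 5 appears only in E's list, so E = 5.
Determined: A=8, E=5. The other variables each still have more than one consistent value. That makes 2.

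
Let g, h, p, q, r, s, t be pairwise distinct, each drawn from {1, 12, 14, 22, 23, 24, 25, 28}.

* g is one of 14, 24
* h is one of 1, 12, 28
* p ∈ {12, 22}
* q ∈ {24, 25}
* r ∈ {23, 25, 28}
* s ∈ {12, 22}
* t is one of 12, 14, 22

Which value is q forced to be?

p and s share exactly the 2 values {12, 22}; by pigeonhole those values go to them, so strike 12, 22 from h, t.
That leaves t = 14. So g can't be 14.
g's domain is down to {24}, so g = 24. So q can't be 24.
So q = 25.

25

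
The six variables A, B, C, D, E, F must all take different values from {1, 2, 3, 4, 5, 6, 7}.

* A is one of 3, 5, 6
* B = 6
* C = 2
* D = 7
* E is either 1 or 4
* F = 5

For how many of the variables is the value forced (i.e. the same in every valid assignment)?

B's domain is down to {6}, so B = 6. Strike 6 from A.
That leaves C = 2.
D must be 7 (only option left).
F has just one choice, so F = 5. Remove 5 from A.
A's domain is down to {3}, so A = 3.
Determined: A=3, B=6, C=2, D=7, F=5. The other variables each still have more than one consistent value. That makes 5.

5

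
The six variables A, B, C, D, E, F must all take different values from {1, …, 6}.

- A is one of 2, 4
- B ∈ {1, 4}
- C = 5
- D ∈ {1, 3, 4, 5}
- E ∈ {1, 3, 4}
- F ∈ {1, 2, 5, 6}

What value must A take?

C's domain is down to {5}, so C = 5. Strike 5 from D, F.
Among the 5 still-open variables, 6 fits only F (and all 5 values in {1, 2, 3, 4, 6} must be used), so F = 6.
The 4 still-open variables together cover exactly {1, 2, 3, 4} — 4 values for 4 variables — and 2 appears only in A's list, so A = 2.

2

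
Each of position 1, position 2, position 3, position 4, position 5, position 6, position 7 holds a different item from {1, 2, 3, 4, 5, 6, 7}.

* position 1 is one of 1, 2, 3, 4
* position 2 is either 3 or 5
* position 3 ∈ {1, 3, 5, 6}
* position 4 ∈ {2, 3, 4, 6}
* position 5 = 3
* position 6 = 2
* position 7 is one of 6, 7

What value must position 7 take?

position 5 has just one choice, so position 5 = 3. Remove 3 from position 1, position 2, position 3, position 4.
That leaves position 6 = 2. Remove 2 from position 1, position 4.
position 2 has just one choice, so position 2 = 5. Remove 5 from position 3.
Among the 4 still-open variables, 7 fits only position 7 (and all 4 values in {1, 4, 6, 7} must be used), so position 7 = 7.

7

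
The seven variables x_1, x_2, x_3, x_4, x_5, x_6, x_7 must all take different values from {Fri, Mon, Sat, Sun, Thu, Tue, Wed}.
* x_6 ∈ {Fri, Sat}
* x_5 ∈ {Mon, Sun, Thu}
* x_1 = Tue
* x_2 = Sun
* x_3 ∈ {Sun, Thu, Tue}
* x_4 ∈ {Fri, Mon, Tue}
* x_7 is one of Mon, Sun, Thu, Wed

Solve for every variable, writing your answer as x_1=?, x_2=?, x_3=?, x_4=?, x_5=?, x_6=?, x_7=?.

x_1=Tue, x_2=Sun, x_3=Thu, x_4=Fri, x_5=Mon, x_6=Sat, x_7=Wed

x_1 must be Tue (only option left). So x_3, x_4 can't be Tue.
x_2 must be Sun (only option left). Strike Sun from x_3, x_5, x_7.
That leaves x_3 = Thu. Strike Thu from x_5, x_7.
x_5 must be Mon (only option left). Remove Mon from x_4, x_7.
x_7 must be Wed (only option left).
x_4's domain is down to {Fri}, so x_4 = Fri. So x_6 can't be Fri.
x_6 has just one choice, so x_6 = Sat.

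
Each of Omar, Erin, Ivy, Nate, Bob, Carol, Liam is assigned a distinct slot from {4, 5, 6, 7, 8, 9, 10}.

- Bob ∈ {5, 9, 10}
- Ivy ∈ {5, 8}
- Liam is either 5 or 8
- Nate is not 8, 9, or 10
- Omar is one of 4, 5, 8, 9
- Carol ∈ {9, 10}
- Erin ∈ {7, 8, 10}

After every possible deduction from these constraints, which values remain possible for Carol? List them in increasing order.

The 7 variables together cover exactly {4, 5, 6, 7, 8, 9, 10} — 7 values for 7 variables — and 6 appears only in Nate's list, so Nate = 6.
The 6 still-open variables draw from only 6 values {4, 5, 7, 8, 9, 10}, so each is used; only Omar can be 4, hence Omar = 4.
Among the 5 still-open variables, 7 fits only Erin (and all 5 values in {5, 7, 8, 9, 10} must be used), so Erin = 7.
The 2 variables Ivy and Liam are confined to {5, 8}, which locks those values in; drop them from Bob.
No further eliminations apply; Carol can still be any of 9, 10.

9, 10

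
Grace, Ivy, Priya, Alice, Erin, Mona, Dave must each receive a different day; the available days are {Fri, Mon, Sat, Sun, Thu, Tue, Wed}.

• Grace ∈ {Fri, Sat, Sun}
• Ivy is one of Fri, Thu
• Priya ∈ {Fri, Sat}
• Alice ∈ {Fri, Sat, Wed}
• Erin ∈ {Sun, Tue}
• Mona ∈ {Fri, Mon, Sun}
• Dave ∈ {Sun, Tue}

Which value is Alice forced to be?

Among the 7 variables, Mon fits only Mona (and all 7 values in {Fri, Mon, Sat, Sun, Thu, Tue, Wed} must be used), so Mona = Mon.
The 6 still-open variables draw from only 6 values {Fri, Sat, Sun, Thu, Tue, Wed}, so each is used; only Ivy can be Thu, hence Ivy = Thu.
Among the 5 still-open variables, Wed fits only Alice (and all 5 values in {Fri, Sat, Sun, Tue, Wed} must be used), so Alice = Wed.

Wed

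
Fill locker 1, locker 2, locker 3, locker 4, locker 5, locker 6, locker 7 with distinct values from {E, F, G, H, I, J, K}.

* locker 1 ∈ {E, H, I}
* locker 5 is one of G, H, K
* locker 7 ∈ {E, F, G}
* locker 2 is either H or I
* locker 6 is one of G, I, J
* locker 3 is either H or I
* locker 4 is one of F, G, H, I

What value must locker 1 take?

E

The 7 variables together cover exactly {E, F, G, H, I, J, K} — 7 values for 7 variables — and J appears only in locker 6's list, so locker 6 = J.
The 6 still-open variables together cover exactly {E, F, G, H, I, K} — 6 values for 6 variables — and K appears only in locker 5's list, so locker 5 = K.
locker 2 and locker 3 share exactly the 2 values {H, I}; by pigeonhole those values go to them, so strike H, I from locker 1, locker 4.
So locker 1 = E.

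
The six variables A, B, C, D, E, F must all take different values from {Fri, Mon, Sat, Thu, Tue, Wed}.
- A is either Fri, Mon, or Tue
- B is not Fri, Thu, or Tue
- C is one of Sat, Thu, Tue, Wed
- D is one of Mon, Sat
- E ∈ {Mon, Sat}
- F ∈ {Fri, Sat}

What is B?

Wed

The 6 variables together cover exactly {Fri, Mon, Sat, Thu, Tue, Wed} — 6 values for 6 variables — and Thu appears only in C's list, so C = Thu.
The 5 still-open variables draw from only 5 values {Fri, Mon, Sat, Tue, Wed}, so each is used; only A can be Tue, hence A = Tue.
The 4 still-open variables draw from only 4 values {Fri, Mon, Sat, Wed}, so each is used; only F can be Fri, hence F = Fri.
Among the 3 still-open variables, Wed fits only B (and all 3 values in {Mon, Sat, Wed} must be used), so B = Wed.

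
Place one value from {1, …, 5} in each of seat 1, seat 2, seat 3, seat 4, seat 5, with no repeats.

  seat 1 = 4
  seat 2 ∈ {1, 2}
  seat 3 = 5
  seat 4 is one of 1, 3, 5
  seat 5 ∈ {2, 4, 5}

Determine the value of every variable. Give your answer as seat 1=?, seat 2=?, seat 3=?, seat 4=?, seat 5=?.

seat 1 has just one choice, so seat 1 = 4. So seat 5 can't be 4.
That leaves seat 3 = 5. So seat 4, seat 5 can't be 5.
seat 5 has just one choice, so seat 5 = 2. Eliminate 2 elsewhere: seat 2.
seat 2's domain is down to {1}, so seat 2 = 1. Remove 1 from seat 4.
seat 4's domain is down to {3}, so seat 4 = 3.

seat 1=4, seat 2=1, seat 3=5, seat 4=3, seat 5=2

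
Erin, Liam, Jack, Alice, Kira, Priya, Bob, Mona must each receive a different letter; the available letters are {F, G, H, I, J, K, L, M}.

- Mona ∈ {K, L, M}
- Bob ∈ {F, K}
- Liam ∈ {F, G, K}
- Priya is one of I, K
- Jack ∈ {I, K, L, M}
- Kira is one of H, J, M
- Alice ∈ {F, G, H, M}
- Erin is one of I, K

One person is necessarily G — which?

Liam

The 8 variables together cover exactly {F, G, H, I, J, K, L, M} — 8 values for 8 variables — and J appears only in Kira's list, so Kira = J.
Among the 7 still-open variables, H fits only Alice (and all 7 values in {F, G, H, I, K, L, M} must be used), so Alice = H.
The 6 still-open variables draw from only 6 values {F, G, I, K, L, M}, so each is used; only Liam can be G, hence Liam = G.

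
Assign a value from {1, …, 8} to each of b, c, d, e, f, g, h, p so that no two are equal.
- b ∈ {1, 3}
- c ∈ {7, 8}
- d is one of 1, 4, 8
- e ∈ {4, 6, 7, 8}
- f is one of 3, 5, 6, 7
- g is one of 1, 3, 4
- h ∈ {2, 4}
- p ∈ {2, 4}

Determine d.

8

The 8 variables draw from only 8 values {1, 2, 3, 4, 5, 6, 7, 8}, so each is used; only f can be 5, hence f = 5.
The 7 still-open variables draw from only 7 values {1, 2, 3, 4, 6, 7, 8}, so each is used; only e can be 6, hence e = 6.
The 6 still-open variables draw from only 6 values {1, 2, 3, 4, 7, 8}, so each is used; only c can be 7, hence c = 7.
The 5 still-open variables together cover exactly {1, 2, 3, 4, 8} — 5 values for 5 variables — and 8 appears only in d's list, so d = 8.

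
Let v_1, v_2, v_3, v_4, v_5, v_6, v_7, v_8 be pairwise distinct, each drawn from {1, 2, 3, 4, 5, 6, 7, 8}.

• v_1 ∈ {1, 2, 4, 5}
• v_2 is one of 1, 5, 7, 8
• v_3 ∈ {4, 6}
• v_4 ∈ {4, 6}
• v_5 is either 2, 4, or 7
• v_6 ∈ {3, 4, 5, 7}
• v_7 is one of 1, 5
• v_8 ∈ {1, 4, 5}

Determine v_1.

The 8 variables together cover exactly {1, 2, 3, 4, 5, 6, 7, 8} — 8 values for 8 variables — and 3 appears only in v_6's list, so v_6 = 3.
The 7 still-open variables together cover exactly {1, 2, 4, 5, 6, 7, 8} — 7 values for 7 variables — and 8 appears only in v_2's list, so v_2 = 8.
Among the 6 still-open variables, 7 fits only v_5 (and all 6 values in {1, 2, 4, 5, 6, 7} must be used), so v_5 = 7.
Among the 5 still-open variables, 2 fits only v_1 (and all 5 values in {1, 2, 4, 5, 6} must be used), so v_1 = 2.

2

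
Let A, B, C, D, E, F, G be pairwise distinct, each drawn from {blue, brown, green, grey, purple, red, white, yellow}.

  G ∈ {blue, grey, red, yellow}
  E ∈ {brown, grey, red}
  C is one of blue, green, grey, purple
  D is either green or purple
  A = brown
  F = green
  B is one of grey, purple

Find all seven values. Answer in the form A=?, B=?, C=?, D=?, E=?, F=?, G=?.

A's domain is down to {brown}, so A = brown. Strike brown from E.
F must be green (only option left). Strike green from C, D.
D must be purple (only option left). Remove purple from B, C.
That leaves B = grey. Eliminate grey elsewhere: C, E, G.
C must be blue (only option left). Remove blue from G.
E must be red (only option left). So G can't be red.
G has just one choice, so G = yellow.

A=brown, B=grey, C=blue, D=purple, E=red, F=green, G=yellow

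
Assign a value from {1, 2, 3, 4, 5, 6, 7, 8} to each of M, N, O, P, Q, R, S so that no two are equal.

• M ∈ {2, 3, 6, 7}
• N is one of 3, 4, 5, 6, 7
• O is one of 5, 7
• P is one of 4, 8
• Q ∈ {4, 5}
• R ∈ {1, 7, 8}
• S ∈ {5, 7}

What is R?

1

The 2 variables O and S are confined to {5, 7}, which locks those values in; drop them from M, N, Q, R.
That leaves Q = 4. Eliminate 4 elsewhere: N, P.
P must be 8 (only option left). Remove 8 from R.
So R = 1.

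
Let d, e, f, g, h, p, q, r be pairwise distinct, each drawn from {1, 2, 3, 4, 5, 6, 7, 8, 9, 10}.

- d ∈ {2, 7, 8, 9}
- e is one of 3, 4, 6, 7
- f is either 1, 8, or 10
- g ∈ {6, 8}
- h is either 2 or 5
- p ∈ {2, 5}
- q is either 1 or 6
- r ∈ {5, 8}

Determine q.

1

The 2 variables h and p are confined to {2, 5}, which locks those values in; drop them from d, r.
That leaves r = 8. Eliminate 8 elsewhere: d, f, g.
g has just one choice, so g = 6. Strike 6 from e, q.
So q = 1.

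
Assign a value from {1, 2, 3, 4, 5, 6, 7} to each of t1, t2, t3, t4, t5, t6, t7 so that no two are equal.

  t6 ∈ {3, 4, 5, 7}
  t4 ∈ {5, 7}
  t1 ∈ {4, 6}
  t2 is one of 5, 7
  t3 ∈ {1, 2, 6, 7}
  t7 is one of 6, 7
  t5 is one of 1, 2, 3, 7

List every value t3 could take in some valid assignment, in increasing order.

t2 and t4 between them cover only {5, 7} — a naked pair. Remove those values from t3, t5, t6, t7.
t7 has just one choice, so t7 = 6. Remove 6 from t1, t3.
t1 must be 4 (only option left). Eliminate 4 elsewhere: t6.
t6 has just one choice, so t6 = 3. Strike 3 from t5.
No further eliminations apply; t3 can still be any of 1, 2.

1, 2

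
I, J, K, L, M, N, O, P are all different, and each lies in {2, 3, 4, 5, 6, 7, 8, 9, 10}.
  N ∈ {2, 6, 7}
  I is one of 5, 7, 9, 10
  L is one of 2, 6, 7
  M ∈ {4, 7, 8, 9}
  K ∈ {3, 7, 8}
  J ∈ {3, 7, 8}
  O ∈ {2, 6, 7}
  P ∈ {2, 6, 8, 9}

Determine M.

4

The 3 variables L, N, O are confined to {2, 6, 7}, which locks those values in; drop them from I, J, K, M, P.
J and K share exactly the 2 values {3, 8}; by pigeonhole those values go to them, so strike 3, 8 from M, P.
P must be 9 (only option left). So I, M can't be 9.
So M = 4.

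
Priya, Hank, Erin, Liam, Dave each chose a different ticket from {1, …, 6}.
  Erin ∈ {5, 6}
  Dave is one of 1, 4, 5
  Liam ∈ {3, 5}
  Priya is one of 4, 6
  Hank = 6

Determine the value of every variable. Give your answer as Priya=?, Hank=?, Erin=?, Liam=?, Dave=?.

Hank has just one choice, so Hank = 6. So Priya, Erin can't be 6.
Erin must be 5 (only option left). Remove 5 from Liam, Dave.
Liam must be 3 (only option left).
Priya must be 4 (only option left). Eliminate 4 elsewhere: Dave.
Dave must be 1 (only option left).

Priya=4, Hank=6, Erin=5, Liam=3, Dave=1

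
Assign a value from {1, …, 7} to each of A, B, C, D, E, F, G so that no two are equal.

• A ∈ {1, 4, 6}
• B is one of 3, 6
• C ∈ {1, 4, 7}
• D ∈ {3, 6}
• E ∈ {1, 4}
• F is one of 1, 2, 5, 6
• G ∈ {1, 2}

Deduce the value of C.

7

Among the 7 variables, 5 fits only F (and all 7 values in {1, 2, 3, 4, 5, 6, 7} must be used), so F = 5.
The 6 still-open variables draw from only 6 values {1, 2, 3, 4, 6, 7}, so each is used; only G can be 2, hence G = 2.
The 5 still-open variables draw from only 5 values {1, 3, 4, 6, 7}, so each is used; only C can be 7, hence C = 7.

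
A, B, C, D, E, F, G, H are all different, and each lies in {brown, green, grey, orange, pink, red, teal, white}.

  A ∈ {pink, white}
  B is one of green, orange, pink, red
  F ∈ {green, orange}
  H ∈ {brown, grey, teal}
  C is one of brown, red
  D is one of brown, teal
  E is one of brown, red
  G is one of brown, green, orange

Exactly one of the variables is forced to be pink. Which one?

B

The 8 variables draw from only 8 values {brown, green, grey, orange, pink, red, teal, white}, so each is used; only H can be grey, hence H = grey.
Among the 7 still-open variables, teal fits only D (and all 7 values in {brown, green, orange, pink, red, teal, white} must be used), so D = teal.
The 6 still-open variables together cover exactly {brown, green, orange, pink, red, white} — 6 values for 6 variables — and white appears only in A's list, so A = white.
Among the 5 still-open variables, pink fits only B (and all 5 values in {brown, green, orange, pink, red} must be used), so B = pink.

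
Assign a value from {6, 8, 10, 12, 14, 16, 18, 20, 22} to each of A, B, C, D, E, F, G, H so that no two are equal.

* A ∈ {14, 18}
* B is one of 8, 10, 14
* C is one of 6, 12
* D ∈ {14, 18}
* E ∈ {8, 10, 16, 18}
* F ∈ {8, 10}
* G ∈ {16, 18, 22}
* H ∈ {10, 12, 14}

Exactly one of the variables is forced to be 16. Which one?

The 8 variables draw from only 8 values {6, 8, 10, 12, 14, 16, 18, 22}, so each is used; only C can be 6, hence C = 6.
Among the 7 still-open variables, 12 fits only H (and all 7 values in {8, 10, 12, 14, 16, 18, 22} must be used), so H = 12.
The 6 still-open variables together cover exactly {8, 10, 14, 16, 18, 22} — 6 values for 6 variables — and 22 appears only in G's list, so G = 22.
The 5 still-open variables together cover exactly {8, 10, 14, 16, 18} — 5 values for 5 variables — and 16 appears only in E's list, so E = 16.

E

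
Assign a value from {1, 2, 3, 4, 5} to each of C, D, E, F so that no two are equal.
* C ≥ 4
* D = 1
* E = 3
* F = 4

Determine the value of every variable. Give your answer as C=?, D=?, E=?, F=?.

D must be 1 (only option left).
E must be 3 (only option left).
F has just one choice, so F = 4. Remove 4 from C.
C's domain is down to {5}, so C = 5.

C=5, D=1, E=3, F=4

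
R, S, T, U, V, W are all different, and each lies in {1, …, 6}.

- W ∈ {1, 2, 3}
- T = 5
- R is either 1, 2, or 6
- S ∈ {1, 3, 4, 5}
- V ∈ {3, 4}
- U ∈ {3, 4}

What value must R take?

6

T's domain is down to {5}, so T = 5. So S can't be 5.
The 5 still-open variables together cover exactly {1, 2, 3, 4, 6} — 5 values for 5 variables — and 6 appears only in R's list, so R = 6.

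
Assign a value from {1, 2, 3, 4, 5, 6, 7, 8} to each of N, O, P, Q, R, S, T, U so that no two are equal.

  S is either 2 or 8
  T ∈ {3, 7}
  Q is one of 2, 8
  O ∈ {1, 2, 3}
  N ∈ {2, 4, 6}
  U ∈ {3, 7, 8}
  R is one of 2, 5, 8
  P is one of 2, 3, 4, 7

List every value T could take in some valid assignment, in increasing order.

3, 7

The 8 variables together cover exactly {1, 2, 3, 4, 5, 6, 7, 8} — 8 values for 8 variables — and 1 appears only in O's list, so O = 1.
Among the 7 still-open variables, 5 fits only R (and all 7 values in {2, 3, 4, 5, 6, 7, 8} must be used), so R = 5.
Among the 6 still-open variables, 6 fits only N (and all 6 values in {2, 3, 4, 6, 7, 8} must be used), so N = 6.
Among the 5 still-open variables, 4 fits only P (and all 5 values in {2, 3, 4, 7, 8} must be used), so P = 4.
Q and S share exactly the 2 values {2, 8}; by pigeonhole those values go to them, so strike 2, 8 from U.
No further eliminations apply; T can still be any of 3, 7.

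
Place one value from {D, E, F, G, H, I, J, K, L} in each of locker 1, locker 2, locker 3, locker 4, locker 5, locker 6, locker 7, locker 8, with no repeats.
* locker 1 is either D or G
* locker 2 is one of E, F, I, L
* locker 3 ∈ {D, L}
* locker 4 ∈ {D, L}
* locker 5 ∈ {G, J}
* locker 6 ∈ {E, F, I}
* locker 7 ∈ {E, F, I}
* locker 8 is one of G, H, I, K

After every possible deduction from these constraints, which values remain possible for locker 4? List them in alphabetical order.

D, L

locker 3 and locker 4 share exactly the 2 values {D, L}; by pigeonhole those values go to them, so strike D, L from locker 1, locker 2.
locker 1's domain is down to {G}, so locker 1 = G. Remove G from locker 5, locker 8.
locker 5 has just one choice, so locker 5 = J.
locker 2, locker 6, locker 7 share exactly the 3 values {E, F, I}; by pigeonhole those values go to them, so strike E, F, I from locker 8.
No further eliminations apply; locker 4 can still be any of D, L.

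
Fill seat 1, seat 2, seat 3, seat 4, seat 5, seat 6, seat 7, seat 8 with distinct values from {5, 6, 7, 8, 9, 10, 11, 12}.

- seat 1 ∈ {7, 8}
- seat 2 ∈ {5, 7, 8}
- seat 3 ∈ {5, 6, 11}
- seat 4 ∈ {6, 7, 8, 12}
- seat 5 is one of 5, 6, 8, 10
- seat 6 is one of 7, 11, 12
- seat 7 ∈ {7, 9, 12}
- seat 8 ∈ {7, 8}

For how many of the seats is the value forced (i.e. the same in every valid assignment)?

3

The 8 variables draw from only 8 values {5, 6, 7, 8, 9, 10, 11, 12}, so each is used; only seat 7 can be 9, hence seat 7 = 9.
The 7 still-open variables together cover exactly {5, 6, 7, 8, 10, 11, 12} — 7 values for 7 variables — and 10 appears only in seat 5's list, so seat 5 = 10.
The 2 variables seat 1 and seat 8 are confined to {7, 8}, which locks those values in; drop them from seat 2, seat 4, seat 6.
That leaves seat 2 = 5. Remove 5 from seat 3.
Determined: seat 2=5, seat 5=10, seat 7=9. The other seats each still have more than one consistent value. That makes 3.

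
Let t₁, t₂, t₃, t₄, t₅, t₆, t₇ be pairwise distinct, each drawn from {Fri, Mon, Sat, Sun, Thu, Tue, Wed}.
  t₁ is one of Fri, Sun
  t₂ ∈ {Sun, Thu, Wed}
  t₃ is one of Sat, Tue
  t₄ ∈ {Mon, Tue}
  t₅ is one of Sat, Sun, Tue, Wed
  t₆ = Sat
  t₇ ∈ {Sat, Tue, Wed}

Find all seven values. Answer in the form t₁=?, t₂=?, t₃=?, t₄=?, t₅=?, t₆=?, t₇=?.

t₆ must be Sat (only option left). Strike Sat from t₃, t₅, t₇.
That leaves t₃ = Tue. Strike Tue from t₄, t₅, t₇.
That leaves t₄ = Mon.
That leaves t₇ = Wed. Eliminate Wed elsewhere: t₂, t₅.
That leaves t₅ = Sun. Strike Sun from t₁, t₂.
t₁ has just one choice, so t₁ = Fri.
t₂ has just one choice, so t₂ = Thu.

t₁=Fri, t₂=Thu, t₃=Tue, t₄=Mon, t₅=Sun, t₆=Sat, t₇=Wed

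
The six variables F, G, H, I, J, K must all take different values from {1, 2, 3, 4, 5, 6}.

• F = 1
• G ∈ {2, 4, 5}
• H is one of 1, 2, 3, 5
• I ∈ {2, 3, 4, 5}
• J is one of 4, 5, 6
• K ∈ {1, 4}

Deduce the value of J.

6

F's domain is down to {1}, so F = 1. Eliminate 1 elsewhere: H, K.
K's domain is down to {4}, so K = 4. Remove 4 from G, I, J.
Among the 4 still-open variables, 6 fits only J (and all 4 values in {2, 3, 5, 6} must be used), so J = 6.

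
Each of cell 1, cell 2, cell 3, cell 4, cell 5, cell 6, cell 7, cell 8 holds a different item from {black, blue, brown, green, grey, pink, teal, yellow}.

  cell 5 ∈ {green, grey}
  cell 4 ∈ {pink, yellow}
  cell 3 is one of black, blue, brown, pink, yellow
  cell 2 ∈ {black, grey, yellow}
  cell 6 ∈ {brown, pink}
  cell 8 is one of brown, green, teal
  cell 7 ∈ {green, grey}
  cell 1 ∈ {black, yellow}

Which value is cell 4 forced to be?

The 8 variables draw from only 8 values {black, blue, brown, green, grey, pink, teal, yellow}, so each is used; only cell 3 can be blue, hence cell 3 = blue.
The 7 still-open variables draw from only 7 values {black, brown, green, grey, pink, teal, yellow}, so each is used; only cell 8 can be teal, hence cell 8 = teal.
The 6 still-open variables draw from only 6 values {black, brown, green, grey, pink, yellow}, so each is used; only cell 6 can be brown, hence cell 6 = brown.
Among the 5 still-open variables, pink fits only cell 4 (and all 5 values in {black, green, grey, pink, yellow} must be used), so cell 4 = pink.

pink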